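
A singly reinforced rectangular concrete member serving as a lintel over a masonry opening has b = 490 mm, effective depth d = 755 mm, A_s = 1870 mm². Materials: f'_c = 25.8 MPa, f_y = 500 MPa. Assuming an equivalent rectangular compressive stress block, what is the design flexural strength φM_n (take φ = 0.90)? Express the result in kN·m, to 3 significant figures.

T = A_s f_y = 1870 × 500 = 935000 N = 935 kN.
From C = T: a = T/(0.85 f'_c b) = 935000/(0.85 × 25.8 × 490) = 87.01 mm.
M_n = T(d − a/2) = 935 kN × (755 − 43.505) mm = 665.25 kN·m.
φM_n = 0.90 × 665.25 = 598.73 kN·m.

φM_n ≈ 599 kN·m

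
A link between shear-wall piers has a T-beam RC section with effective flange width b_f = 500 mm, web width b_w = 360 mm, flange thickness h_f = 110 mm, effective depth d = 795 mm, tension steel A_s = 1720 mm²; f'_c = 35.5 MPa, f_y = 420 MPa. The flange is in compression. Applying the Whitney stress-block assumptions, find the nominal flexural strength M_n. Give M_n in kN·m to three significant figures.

Tension: T = A_s f_y = 1720 × 420 = 722400 N.
Try a within the flange: a = T/(0.85 f'_c b_f) = 722400/(0.85 × 35.5 × 500) = 47.88 mm.
Since a = 47.88 ≤ h_f = 110 mm, the stress block lies entirely in the flange; analyse as a rectangular beam of width b_f.
M_n = T(d − a/2) = 722400 × (795 − 23.94) = 557.01 × 10⁶ N·mm.
M_n = 557.01 kN·m.

M_n ≈ 557 kN·m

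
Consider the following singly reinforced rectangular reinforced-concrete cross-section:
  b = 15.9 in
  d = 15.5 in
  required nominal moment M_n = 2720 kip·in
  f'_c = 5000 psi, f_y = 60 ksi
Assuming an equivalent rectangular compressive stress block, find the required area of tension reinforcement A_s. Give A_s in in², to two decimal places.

From M_n = 0.85 f'_c a b (d − a/2):
a = d − √(d² − 2M_n/(0.85 f'_c b)) = 15.5 − √(15.5² − 2 × 2720/(0.85 × 5 × 15.9)) = 2.861 in.
A_s = 0.85 f'_c a b / f_y = 0.85 × 5 × 2.861 × 15.9 / 60 = 3.222 in².

A_s ≈ 3.22 in²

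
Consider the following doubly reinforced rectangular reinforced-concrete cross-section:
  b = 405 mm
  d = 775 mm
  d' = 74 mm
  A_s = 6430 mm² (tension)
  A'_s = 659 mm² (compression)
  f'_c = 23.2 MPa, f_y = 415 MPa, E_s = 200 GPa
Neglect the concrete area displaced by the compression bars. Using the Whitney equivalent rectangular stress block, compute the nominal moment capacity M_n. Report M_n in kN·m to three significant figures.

Assume both tension and compression steel yield.
Net tension couple steel: A_s − A'_s = 5771 mm².
a = (A_s − A'_s) f_y / (0.85 f'_c b) = 2394965/(0.85 × 23.2 × 405) = 299.87 mm.
c = a/β₁ = 299.87/0.85 = 352.79 mm; ε'_s = 0.003(c − d')/c = 0.0024 ≥ f_y/E_s = 0.0021, so compression steel does yield.
M_n = (A_s − A'_s) f_y (d − a/2) + A'_s f_y (d − d') = [2394965 × (775 − 149.935) + 273485 × (775 − 74)] × 10⁻⁶ = 1497.01 + 191.71 = 1688.72 kN·m.

M_n ≈ 1690 kN·m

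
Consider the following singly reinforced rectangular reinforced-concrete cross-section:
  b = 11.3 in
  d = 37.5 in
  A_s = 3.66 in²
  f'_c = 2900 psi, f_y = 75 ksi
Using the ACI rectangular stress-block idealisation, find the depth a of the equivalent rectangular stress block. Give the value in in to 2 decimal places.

T = A_s f_y = 3.66 × 75 = 274.5 kips.
a = T/(0.85 f'_c b) = 274.5/(0.85 × 2.9 × 11.3) = 9.85 in.

a ≈ 9.85 in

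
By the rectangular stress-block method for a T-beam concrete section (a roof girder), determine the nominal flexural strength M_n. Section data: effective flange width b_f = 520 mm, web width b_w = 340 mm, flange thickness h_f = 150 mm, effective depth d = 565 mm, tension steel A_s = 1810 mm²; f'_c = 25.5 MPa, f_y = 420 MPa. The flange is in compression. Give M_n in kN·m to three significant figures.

Tension: T = A_s f_y = 1810 × 420 = 760200 N.
Try a within the flange: a = T/(0.85 f'_c b_f) = 760200/(0.85 × 25.5 × 520) = 67.45 mm.
Since a = 67.45 ≤ h_f = 150 mm, the stress block lies entirely in the flange; analyse as a rectangular beam of width b_f.
M_n = T(d − a/2) = 760200 × (565 − 33.725) = 403.88 × 10⁶ N·mm.
M_n = 403.88 kN·m.

M_n ≈ 404 kN·m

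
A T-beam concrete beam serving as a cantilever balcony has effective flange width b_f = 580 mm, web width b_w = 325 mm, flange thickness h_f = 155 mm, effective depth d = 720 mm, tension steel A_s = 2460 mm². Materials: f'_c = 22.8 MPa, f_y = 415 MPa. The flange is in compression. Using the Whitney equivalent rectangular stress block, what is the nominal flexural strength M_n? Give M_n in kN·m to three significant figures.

Tension: T = A_s f_y = 2460 × 415 = 1020900 N.
Try a within the flange: a = T/(0.85 f'_c b_f) = 1020900/(0.85 × 22.8 × 580) = 90.82 mm.
Since a = 90.82 ≤ h_f = 155 mm, the stress block lies entirely in the flange; analyse as a rectangular beam of width b_f.
M_n = T(d − a/2) = 1020900 × (720 − 45.41) = 688.69 × 10⁶ N·mm.
M_n = 688.69 kN·m.

M_n ≈ 689 kN·m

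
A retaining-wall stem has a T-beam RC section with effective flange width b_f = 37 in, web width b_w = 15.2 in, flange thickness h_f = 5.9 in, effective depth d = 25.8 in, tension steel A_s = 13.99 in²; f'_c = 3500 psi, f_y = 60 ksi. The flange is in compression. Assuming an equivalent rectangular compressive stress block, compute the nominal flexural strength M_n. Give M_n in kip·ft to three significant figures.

Tension: T = A_s f_y = 13.99 × 60 = 839.4 kips.
Try a within the flange: a = T/(0.85 f'_c b_f) = 839.4/(0.85 × 3.5 × 37) = 7.626 in.
a = 7.626 > h_f = 5.9 in: the block extends into the web. Split into flange-overhang and web parts.
C_f = 0.85 f'_c (b_f − b_w) h_f = 0.85 × 3.5 × (37 − 15.2) × 5.9 = 382.6 kips.
Remaining web compression depth: a_w = (T − C_f)/(0.85 f'_c b_w) = (839.4 − 382.6)/(0.85 × 3.5 × 15.2) = 10.102 in.
M_n = C_f(d − h_f/2) + (T − C_f)(d − a_w/2) = 382.6 × (25.8 − 2.95) + 456.8 × (25.8 − 5.051) = 8742.4 + 9478.1 = 18220.5 kip·in.
M_n = 18220.5/12 = 1518.38 kip·ft.

M_n ≈ 1520 kip·ft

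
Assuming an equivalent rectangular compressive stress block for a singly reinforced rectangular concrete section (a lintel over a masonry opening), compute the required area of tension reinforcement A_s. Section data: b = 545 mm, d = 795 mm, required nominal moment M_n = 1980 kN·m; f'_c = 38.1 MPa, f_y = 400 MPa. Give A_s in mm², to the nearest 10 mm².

A_s ≈ 6910 mm²

With M_n = 0.85 f'_c a b (d − a/2), solve the quadratic for a:
a = d − √(d² − 2M_n/(0.85 f'_c b)) = 795 − √(795² − 2 × 1980×10⁶/(0.85 × 38.1 × 545)) = 156.52 mm.
A_s = 0.85 f'_c a b / f_y = 0.85 × 38.1 × 156.52 × 545 / 400 = 6906.4 mm².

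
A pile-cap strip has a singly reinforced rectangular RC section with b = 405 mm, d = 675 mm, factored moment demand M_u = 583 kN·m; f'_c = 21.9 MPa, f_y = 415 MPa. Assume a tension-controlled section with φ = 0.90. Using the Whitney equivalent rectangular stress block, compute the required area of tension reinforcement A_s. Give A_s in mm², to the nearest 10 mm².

M_n = M_u/φ = 583/0.90 = 647.778 kN·m.
With M_n = 0.85 f'_c a b (d − a/2), solve the quadratic for a:
a = d − √(d² − 2M_n/(0.85 f'_c b)) = 675 − √(675² − 2 × 647.778×10⁶/(0.85 × 21.9 × 405)) = 142.29 mm.
A_s = 0.85 f'_c a b / f_y = 0.85 × 21.9 × 142.29 × 405 / 415 = 2584.9 mm².

A_s ≈ 2580 mm²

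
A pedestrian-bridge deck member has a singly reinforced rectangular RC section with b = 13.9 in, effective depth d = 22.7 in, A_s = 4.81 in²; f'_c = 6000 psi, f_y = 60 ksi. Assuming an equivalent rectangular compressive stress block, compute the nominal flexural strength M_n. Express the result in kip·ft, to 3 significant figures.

M_n ≈ 497 kip·ft

T = A_s f_y = 4.81 × 60 = 288.6 kips.
a = T/(0.85 f'_c b) = 288.6/(0.85 × 6 × 13.9) = 4.071 in.
M_n = T(d − a/2) = 288.6 × (22.7 − 2.0355) = 5963.8 kip·in = 5963.8/12 = 496.98 kip·ft.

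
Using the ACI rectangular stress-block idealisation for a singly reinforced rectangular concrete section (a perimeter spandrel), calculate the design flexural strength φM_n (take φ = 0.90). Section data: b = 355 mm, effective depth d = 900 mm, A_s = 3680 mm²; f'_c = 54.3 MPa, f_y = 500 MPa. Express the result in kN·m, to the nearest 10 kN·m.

φM_n ≈ 1400 kN·m

T = A_s f_y = 3680 × 500 = 1840000 N = 1840 kN.
From C = T: a = T/(0.85 f'_c b) = 1840000/(0.85 × 54.3 × 355) = 112.30 mm.
M_n = T(d − a/2) = 1840 kN × (900 − 56.15) mm = 1552.68 kN·m.
φM_n = 0.90 × 1552.68 = 1397.41 kN·m.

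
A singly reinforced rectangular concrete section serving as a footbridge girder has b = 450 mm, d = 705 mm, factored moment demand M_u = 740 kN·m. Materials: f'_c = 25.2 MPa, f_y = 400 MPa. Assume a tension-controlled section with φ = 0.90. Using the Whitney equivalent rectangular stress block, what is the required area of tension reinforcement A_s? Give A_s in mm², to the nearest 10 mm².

M_n = M_u/φ = 740/0.90 = 822.222 kN·m.
With M_n = 0.85 f'_c a b (d − a/2), solve the quadratic for a:
a = d − √(d² − 2M_n/(0.85 f'_c b)) = 705 − √(705² − 2 × 822.222×10⁶/(0.85 × 25.2 × 450)) = 133.67 mm.
A_s = 0.85 f'_c a b / f_y = 0.85 × 25.2 × 133.67 × 450 / 400 = 3221.1 mm².

A_s ≈ 3220 mm²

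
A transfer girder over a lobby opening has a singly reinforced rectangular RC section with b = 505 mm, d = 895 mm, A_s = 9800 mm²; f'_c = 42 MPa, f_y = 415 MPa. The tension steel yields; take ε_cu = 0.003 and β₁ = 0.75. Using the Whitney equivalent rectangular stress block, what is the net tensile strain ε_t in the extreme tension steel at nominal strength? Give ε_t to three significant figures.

ε_t ≈ 0.00593

a = A_s f_y/(0.85 f'_c b) = 225.59 mm.
β₁ = 0.75, so c = a/β₁ = 225.59/0.75 = 300.79 mm.
From the linear strain diagram with ε_cu = 0.003: ε_t = 0.003 (d − c)/c = 0.003 × (895 − 300.79)/300.79 = 0.00593.
Since ε_t ≥ 0.005, the section is tension-controlled.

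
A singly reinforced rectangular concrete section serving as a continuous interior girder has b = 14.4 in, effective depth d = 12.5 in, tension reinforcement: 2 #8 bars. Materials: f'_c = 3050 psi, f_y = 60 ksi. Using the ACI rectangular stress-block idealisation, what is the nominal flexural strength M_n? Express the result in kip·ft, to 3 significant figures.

A_s = 2 × 0.79 = 1.58 in².
T = A_s f_y = 1.58 × 60 = 94.8 kips.
a = T/(0.85 f'_c b) = 94.8/(0.85 × 3.05 × 14.4) = 2.539 in.
M_n = T(d − a/2) = 94.8 × (12.5 − 1.2695) = 1064.7 kip·in = 1064.7/12 = 88.73 kip·ft.

M_n ≈ 88.7 kip·ft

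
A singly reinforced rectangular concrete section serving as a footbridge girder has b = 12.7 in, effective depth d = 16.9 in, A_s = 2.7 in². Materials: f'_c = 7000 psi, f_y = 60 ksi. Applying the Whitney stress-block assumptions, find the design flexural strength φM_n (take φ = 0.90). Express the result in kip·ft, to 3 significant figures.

T = A_s f_y = 2.7 × 60 = 162 kips.
a = T/(0.85 f'_c b) = 162/(0.85 × 7 × 12.7) = 2.144 in.
M_n = T(d − a/2) = 162 × (16.9 − 1.072) = 2564.1 kip·in = 2564.1/12 = 213.68 kip·ft.
φM_n = 0.90 × 213.68 = 192.31 kip·ft.

φM_n ≈ 192 kip·ft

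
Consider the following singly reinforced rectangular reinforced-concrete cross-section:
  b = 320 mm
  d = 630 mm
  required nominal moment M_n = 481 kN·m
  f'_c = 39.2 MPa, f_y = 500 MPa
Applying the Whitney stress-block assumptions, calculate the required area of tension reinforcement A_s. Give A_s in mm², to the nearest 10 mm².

With M_n = 0.85 f'_c a b (d − a/2), solve the quadratic for a:
a = d − √(d² − 2M_n/(0.85 f'_c b)) = 630 − √(630² − 2 × 481×10⁶/(0.85 × 39.2 × 320)) = 76.22 mm.
A_s = 0.85 f'_c a b / f_y = 0.85 × 39.2 × 76.22 × 320 / 500 = 1625.4 mm².

A_s ≈ 1630 mm²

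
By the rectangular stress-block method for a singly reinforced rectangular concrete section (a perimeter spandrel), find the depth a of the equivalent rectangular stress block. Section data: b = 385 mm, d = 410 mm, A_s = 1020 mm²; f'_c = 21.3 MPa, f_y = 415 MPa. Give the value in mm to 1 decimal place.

T = A_s f_y = 1020 × 415 = 423300 N = 423.3 kN.
Setting C = 0.85 f'_c a b equal to T: a = 423300/(0.85 × 21.3 × 385) = 60.7 mm.

a ≈ 60.7 mm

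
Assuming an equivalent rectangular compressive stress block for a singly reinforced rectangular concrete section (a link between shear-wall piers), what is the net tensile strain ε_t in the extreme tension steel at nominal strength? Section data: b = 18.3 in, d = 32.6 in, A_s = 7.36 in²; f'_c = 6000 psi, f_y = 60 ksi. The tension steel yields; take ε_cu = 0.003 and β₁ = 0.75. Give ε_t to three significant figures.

a = A_s f_y/(0.85 f'_c b) = 4.732 in.
β₁ = 0.75, so c = a/β₁ = 4.732/0.75 = 6.309 in.
From the linear strain diagram with ε_cu = 0.003: ε_t = 0.003 (d − c)/c = 0.003 × (32.6 − 6.309)/6.309 = 0.0125.
Since ε_t ≥ 0.005, the section is tension-controlled.

ε_t ≈ 0.0125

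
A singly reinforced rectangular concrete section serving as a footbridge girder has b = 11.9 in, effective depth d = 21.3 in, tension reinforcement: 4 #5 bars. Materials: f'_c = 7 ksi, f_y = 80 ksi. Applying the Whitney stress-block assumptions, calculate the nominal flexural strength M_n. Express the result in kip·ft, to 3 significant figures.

M_n ≈ 170 kip·ft

A_s = 4 × 0.31 = 1.24 in².
T = A_s f_y = 1.24 × 80 = 99.2 kips.
a = T/(0.85 f'_c b) = 99.2/(0.85 × 7 × 11.9) = 1.401 in.
M_n = T(d − a/2) = 99.2 × (21.3 − 0.7005) = 2043.5 kip·in = 2043.5/12 = 170.29 kip·ft.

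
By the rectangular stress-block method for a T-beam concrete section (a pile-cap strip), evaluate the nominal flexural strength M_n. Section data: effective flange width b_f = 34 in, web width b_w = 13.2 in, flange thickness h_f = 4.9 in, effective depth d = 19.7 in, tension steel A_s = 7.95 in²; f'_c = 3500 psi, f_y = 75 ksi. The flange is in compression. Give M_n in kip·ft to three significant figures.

Tension: T = A_s f_y = 7.95 × 75 = 596.25 kips.
Try a within the flange: a = T/(0.85 f'_c b_f) = 596.25/(0.85 × 3.5 × 34) = 5.895 in.
a = 5.895 > h_f = 4.9 in: the block extends into the web. Split into flange-overhang and web parts.
C_f = 0.85 f'_c (b_f − b_w) h_f = 0.85 × 3.5 × (34 − 13.2) × 4.9 = 303.2 kips.
Remaining web compression depth: a_w = (T − C_f)/(0.85 f'_c b_w) = (596.25 − 303.2)/(0.85 × 3.5 × 13.2) = 7.462 in.
M_n = C_f(d − h_f/2) + (T − C_f)(d − a_w/2) = 303.2 × (19.7 − 2.45) + 293.05 × (19.7 − 3.731) = 5230.2 + 4679.7 = 9909.9 kip·in.
M_n = 9909.9/12 = 825.83 kip·ft.

M_n ≈ 826 kip·ft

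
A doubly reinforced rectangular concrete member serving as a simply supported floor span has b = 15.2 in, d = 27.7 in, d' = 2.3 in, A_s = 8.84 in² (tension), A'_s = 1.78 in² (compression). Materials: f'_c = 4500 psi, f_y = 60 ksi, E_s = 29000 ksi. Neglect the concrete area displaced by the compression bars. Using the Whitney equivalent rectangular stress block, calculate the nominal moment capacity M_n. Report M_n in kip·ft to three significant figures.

M_n ≈ 1080 kip·ft

Assume both steels yield.
a = (A_s − A'_s) f_y/(0.85 f'_c b) = (8.84 − 1.78) × 60/(0.85 × 4.5 × 15.2) = 7.286 in.
c = a/β₁ = 7.286/0.825 = 8.832 in; ε'_s = 0.003(c − d')/c = 0.0022 ≥ ε_y = 0.0021, so the compression steel yields.
M_n = (A_s − A'_s) f_y (d − a/2) + A'_s f_y (d − d') = 423.6 × (27.7 − 3.643) + 106.8 × (27.7 − 2.3) = 10190.5 + 2712.7 = 12903.2 kip·in = 12903.2/12 = 1075.27 kip·ft.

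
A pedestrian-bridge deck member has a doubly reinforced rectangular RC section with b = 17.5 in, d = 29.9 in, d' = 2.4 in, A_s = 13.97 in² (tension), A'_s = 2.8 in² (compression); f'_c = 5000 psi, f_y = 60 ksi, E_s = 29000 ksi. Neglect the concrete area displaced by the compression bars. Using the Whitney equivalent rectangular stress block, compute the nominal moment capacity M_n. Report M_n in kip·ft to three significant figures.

M_n ≈ 1800 kip·ft

Assume both steels yield.
a = (A_s − A'_s) f_y/(0.85 f'_c b) = (13.97 − 2.8) × 60/(0.85 × 5 × 17.5) = 9.011 in.
c = a/β₁ = 9.011/0.8 = 11.264 in; ε'_s = 0.003(c − d')/c = 0.0024 ≥ ε_y = 0.0021, so the compression steel yields.
M_n = (A_s − A'_s) f_y (d − a/2) + A'_s f_y (d − d') = 670.2 × (29.9 − 4.5055) + 168 × (29.9 − 2.4) = 17019.4 + 4620.0 = 21639.4 kip·in = 21639.4/12 = 1803.28 kip·ft.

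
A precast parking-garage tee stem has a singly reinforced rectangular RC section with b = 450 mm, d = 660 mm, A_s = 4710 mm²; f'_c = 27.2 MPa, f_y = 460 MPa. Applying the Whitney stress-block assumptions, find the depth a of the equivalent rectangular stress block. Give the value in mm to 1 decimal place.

T = A_s f_y = 4710 × 460 = 2166600 N = 2166.6 kN.
Setting C = 0.85 f'_c a b equal to T: a = 2166600/(0.85 × 27.2 × 450) = 208.2 mm.

a ≈ 208.2 mm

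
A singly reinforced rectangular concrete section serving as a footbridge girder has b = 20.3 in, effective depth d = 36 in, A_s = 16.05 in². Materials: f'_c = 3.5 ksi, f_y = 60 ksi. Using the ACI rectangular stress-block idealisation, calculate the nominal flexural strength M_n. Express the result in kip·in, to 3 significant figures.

T = A_s f_y = 16.05 × 60 = 963 kips.
a = T/(0.85 f'_c b) = 963/(0.85 × 3.5 × 20.3) = 15.946 in.
M_n = T(d − a/2) = 963 × (36 − 7.973) = 26990.0 kip·in.

M_n ≈ 27000 kip·in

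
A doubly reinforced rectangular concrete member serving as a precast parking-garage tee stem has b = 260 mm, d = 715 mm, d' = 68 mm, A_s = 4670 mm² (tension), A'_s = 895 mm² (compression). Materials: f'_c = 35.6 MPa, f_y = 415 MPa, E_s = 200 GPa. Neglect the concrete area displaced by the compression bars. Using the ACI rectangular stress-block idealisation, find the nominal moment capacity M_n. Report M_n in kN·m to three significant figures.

M_n ≈ 1200 kN·m

Assume both tension and compression steel yield.
Net tension couple steel: A_s − A'_s = 3775 mm².
a = (A_s − A'_s) f_y / (0.85 f'_c b) = 1566625/(0.85 × 35.6 × 260) = 199.12 mm.
c = a/β₁ = 199.12/0.796 = 250.15 mm; ε'_s = 0.003(c − d')/c = 0.0022 ≥ f_y/E_s = 0.0021, so compression steel does yield.
M_n = (A_s − A'_s) f_y (d − a/2) + A'_s f_y (d − d') = [1566625 × (715 − 99.56) + 371425 × (715 − 68)] × 10⁻⁶ = 964.16 + 240.31 = 1204.47 kN·m.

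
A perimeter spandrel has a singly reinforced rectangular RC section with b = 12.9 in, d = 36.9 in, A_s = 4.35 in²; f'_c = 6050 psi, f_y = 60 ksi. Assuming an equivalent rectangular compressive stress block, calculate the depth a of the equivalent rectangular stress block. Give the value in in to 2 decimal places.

a ≈ 3.93 in

T = A_s f_y = 4.35 × 60 = 261 kips.
a = T/(0.85 f'_c b) = 261/(0.85 × 6.05 × 12.9) = 3.93 in.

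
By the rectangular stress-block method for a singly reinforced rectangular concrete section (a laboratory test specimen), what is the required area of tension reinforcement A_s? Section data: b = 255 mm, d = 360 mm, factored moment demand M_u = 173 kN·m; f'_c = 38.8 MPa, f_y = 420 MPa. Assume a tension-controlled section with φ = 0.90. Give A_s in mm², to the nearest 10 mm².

M_n = M_u/φ = 173/0.90 = 192.222 kN·m.
With M_n = 0.85 f'_c a b (d − a/2), solve the quadratic for a:
a = d − √(d² − 2M_n/(0.85 f'_c b)) = 360 − √(360² − 2 × 192.222×10⁶/(0.85 × 38.8 × 255)) = 70.37 mm.
A_s = 0.85 f'_c a b / f_y = 0.85 × 38.8 × 70.37 × 255 / 420 = 1409.1 mm².

A_s ≈ 1410 mm²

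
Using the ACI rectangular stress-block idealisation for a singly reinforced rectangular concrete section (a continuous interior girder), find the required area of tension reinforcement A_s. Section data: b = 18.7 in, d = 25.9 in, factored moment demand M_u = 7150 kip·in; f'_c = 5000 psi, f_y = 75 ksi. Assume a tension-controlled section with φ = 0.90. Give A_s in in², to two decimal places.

A_s ≈ 4.45 in²

M_n = M_u/φ = 7150/0.90 = 7944.44 kip·in.
From M_n = 0.85 f'_c a b (d − a/2):
a = d − √(d² − 2M_n/(0.85 f'_c b)) = 25.9 − √(25.9² − 2 × 7944.44/(0.85 × 5 × 18.7)) = 4.200 in.
A_s = 0.85 f'_c a b / f_y = 0.85 × 5 × 4.200 × 18.7 / 75 = 4.451 in².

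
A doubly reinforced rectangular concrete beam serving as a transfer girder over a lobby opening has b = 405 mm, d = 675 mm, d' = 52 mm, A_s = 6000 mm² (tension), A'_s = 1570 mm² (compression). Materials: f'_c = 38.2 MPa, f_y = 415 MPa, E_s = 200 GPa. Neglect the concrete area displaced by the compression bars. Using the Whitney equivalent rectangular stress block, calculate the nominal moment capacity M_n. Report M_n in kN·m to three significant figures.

M_n ≈ 1520 kN·m

Assume both tension and compression steel yield.
Net tension couple steel: A_s − A'_s = 4430 mm².
a = (A_s − A'_s) f_y / (0.85 f'_c b) = 1838450/(0.85 × 38.2 × 405) = 139.80 mm.
c = a/β₁ = 139.80/0.777 = 179.92 mm; ε'_s = 0.003(c − d')/c = 0.0021 ≥ f_y/E_s = 0.0021, so compression steel does yield.
M_n = (A_s − A'_s) f_y (d − a/2) + A'_s f_y (d − d') = [1838450 × (675 − 69.9) + 651550 × (675 − 52)] × 10⁻⁶ = 1112.45 + 405.92 = 1518.37 kN·m.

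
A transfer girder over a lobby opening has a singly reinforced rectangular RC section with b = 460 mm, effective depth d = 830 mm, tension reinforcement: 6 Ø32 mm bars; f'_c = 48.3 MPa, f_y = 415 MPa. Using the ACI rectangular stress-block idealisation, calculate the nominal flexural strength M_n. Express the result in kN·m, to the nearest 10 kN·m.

A_s = 6 × 804 = 4824 mm².
T = A_s f_y = 4824 × 415 = 2001960 N = 2001.96 kN.
From C = T: a = T/(0.85 f'_c b) = 2001960/(0.85 × 48.3 × 460) = 106.01 mm.
M_n = T(d − a/2) = 2001.96 kN × (830 − 53.005) mm = 1555.51 kN·m.

M_n ≈ 1560 kN·m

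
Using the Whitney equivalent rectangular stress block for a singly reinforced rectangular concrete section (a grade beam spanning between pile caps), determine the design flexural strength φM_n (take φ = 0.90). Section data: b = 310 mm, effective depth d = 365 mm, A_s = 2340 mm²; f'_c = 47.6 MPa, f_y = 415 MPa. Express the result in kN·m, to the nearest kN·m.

φM_n ≈ 285 kN·m

T = A_s f_y = 2340 × 415 = 971100 N = 971.1 kN.
From C = T: a = T/(0.85 f'_c b) = 971100/(0.85 × 47.6 × 310) = 77.42 mm.
M_n = T(d − a/2) = 971.1 kN × (365 − 38.71) mm = 316.86 kN·m.
φM_n = 0.90 × 316.86 = 285.17 kN·m.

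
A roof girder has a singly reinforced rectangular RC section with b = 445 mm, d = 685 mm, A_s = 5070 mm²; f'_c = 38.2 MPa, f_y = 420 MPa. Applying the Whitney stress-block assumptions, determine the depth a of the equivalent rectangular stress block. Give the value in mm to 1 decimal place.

a ≈ 147.4 mm

T = A_s f_y = 5070 × 420 = 2129400 N = 2129.4 kN.
Setting C = 0.85 f'_c a b equal to T: a = 2129400/(0.85 × 38.2 × 445) = 147.4 mm.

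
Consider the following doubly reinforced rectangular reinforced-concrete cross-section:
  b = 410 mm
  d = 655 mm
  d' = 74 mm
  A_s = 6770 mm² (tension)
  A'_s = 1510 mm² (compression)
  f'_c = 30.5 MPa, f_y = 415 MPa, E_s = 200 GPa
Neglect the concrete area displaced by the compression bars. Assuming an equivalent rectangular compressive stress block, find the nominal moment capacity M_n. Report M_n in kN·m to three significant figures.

M_n ≈ 1570 kN·m

Assume both tension and compression steel yield.
Net tension couple steel: A_s − A'_s = 5260 mm².
a = (A_s − A'_s) f_y / (0.85 f'_c b) = 2182900/(0.85 × 30.5 × 410) = 205.37 mm.
c = a/β₁ = 205.37/0.832 = 246.84 mm; ε'_s = 0.003(c − d')/c = 0.0021 ≥ f_y/E_s = 0.0021, so compression steel does yield.
M_n = (A_s − A'_s) f_y (d − a/2) + A'_s f_y (d − d') = [2182900 × (655 − 102.685) + 626650 × (655 − 74)] × 10⁻⁶ = 1205.65 + 364.08 = 1569.73 kN·m.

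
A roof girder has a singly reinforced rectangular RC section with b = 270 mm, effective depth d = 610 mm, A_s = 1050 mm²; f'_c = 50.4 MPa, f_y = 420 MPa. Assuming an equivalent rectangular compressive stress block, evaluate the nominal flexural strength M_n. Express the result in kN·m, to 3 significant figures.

T = A_s f_y = 1050 × 420 = 441000 N = 441 kN.
From C = T: a = T/(0.85 f'_c b) = 441000/(0.85 × 50.4 × 270) = 38.13 mm.
M_n = T(d − a/2) = 441 kN × (610 − 19.065) mm = 260.60 kN·m.

M_n ≈ 261 kN·m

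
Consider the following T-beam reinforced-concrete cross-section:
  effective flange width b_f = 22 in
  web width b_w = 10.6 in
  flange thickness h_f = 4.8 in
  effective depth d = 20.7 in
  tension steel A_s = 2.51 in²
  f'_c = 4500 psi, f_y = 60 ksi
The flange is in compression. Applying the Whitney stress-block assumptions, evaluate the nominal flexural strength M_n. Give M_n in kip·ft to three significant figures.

M_n ≈ 249 kip·ft

Tension: T = A_s f_y = 2.51 × 60 = 150.6 kips.
Try a within the flange: a = T/(0.85 f'_c b_f) = 150.6/(0.85 × 4.5 × 22) = 1.790 in.
Since a = 1.790 ≤ h_f = 4.8 in, the stress block lies entirely in the flange; analyse as a rectangular beam of width b_f.
M_n = T(d − a/2) = 150.6 × (20.7 − 0.895) = 2982.6 kip·in.
M_n = 2982.6/12 = 248.55 kip·ft.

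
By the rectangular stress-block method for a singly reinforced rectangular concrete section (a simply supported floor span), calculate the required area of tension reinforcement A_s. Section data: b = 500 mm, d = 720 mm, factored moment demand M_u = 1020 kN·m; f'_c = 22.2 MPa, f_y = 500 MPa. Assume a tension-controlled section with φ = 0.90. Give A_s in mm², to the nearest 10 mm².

M_n = M_u/φ = 1020/0.90 = 1133.33 kN·m.
With M_n = 0.85 f'_c a b (d − a/2), solve the quadratic for a:
a = d − √(d² − 2M_n/(0.85 f'_c b)) = 720 − √(720² − 2 × 1133.33×10⁶/(0.85 × 22.2 × 500)) = 192.59 mm.
A_s = 0.85 f'_c a b / f_y = 0.85 × 22.2 × 192.59 × 500 / 500 = 3634.2 mm².

A_s ≈ 3630 mm²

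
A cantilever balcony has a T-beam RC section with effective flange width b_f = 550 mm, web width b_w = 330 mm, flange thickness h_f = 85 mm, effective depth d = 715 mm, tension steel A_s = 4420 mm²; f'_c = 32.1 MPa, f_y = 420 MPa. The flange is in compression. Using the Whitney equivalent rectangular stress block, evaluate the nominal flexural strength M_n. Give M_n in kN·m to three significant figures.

Tension: T = A_s f_y = 4420 × 420 = 1856400 N.
Try a within the flange: a = T/(0.85 f'_c b_f) = 1856400/(0.85 × 32.1 × 550) = 123.70 mm.
a = 123.70 > h_f = 85 mm: the block extends into the web. Split into flange-overhang and web parts.
C_f = 0.85 f'_c (b_f − b_w) h_f = 0.85 × 32.1 × (550 − 330) × 85 = 510230 N.
Remaining web compression depth: a_w = (T − C_f)/(0.85 f'_c b_w) = (1856400 − 510230)/(0.85 × 32.1 × 330) = 149.51 mm.
M_n = C_f(d − h_f/2) + (T − C_f)(d − a_w/2) = 510230 × (715 − 42.5) + 1346170 × (715 − 74.755) = 343.13 + 861.88 = 1205.01 × 10⁶ N·mm.
M_n = 1205.01 kN·m.

M_n ≈ 1210 kN·m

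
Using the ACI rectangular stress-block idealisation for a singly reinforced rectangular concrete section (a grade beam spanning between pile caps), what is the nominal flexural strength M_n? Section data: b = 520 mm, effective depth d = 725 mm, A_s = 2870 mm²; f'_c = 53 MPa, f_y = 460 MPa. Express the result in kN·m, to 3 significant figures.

T = A_s f_y = 2870 × 460 = 1320200 N = 1320.2 kN.
From C = T: a = T/(0.85 f'_c b) = 1320200/(0.85 × 53 × 520) = 56.36 mm.
M_n = T(d − a/2) = 1320.2 kN × (725 − 28.18) mm = 919.94 kN·m.

M_n ≈ 920 kN·m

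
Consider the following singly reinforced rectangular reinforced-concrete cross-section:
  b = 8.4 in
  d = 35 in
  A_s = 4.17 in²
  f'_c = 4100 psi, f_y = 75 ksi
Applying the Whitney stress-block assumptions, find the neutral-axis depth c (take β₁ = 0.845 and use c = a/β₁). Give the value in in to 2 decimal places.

T = A_s f_y = 4.17 × 75 = 312.75 kips.
a = T/(0.85 f'_c b) = 312.75/(0.85 × 4.1 × 8.4) = 10.6835 in.
With β₁ = 0.845, c = a/β₁ = 10.6835/0.845 = 12.64 in.

c ≈ 12.64 in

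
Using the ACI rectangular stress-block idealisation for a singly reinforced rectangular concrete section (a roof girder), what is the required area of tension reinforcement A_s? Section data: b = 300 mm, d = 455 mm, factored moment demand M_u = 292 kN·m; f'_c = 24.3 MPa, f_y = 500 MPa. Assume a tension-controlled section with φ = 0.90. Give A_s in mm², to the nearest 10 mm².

A_s ≈ 1670 mm²

M_n = M_u/φ = 292/0.90 = 324.444 kN·m.
With M_n = 0.85 f'_c a b (d − a/2), solve the quadratic for a:
a = d − √(d² − 2M_n/(0.85 f'_c b)) = 455 − √(455² − 2 × 324.444×10⁶/(0.85 × 24.3 × 300)) = 135.15 mm.
A_s = 0.85 f'_c a b / f_y = 0.85 × 24.3 × 135.15 × 300 / 500 = 1674.9 mm².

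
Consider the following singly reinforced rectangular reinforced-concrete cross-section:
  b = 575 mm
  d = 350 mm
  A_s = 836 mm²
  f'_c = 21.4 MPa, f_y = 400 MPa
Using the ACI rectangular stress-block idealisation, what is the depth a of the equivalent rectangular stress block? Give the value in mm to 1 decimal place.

a ≈ 32.0 mm

T = A_s f_y = 836 × 400 = 334400 N = 334.4 kN.
Setting C = 0.85 f'_c a b equal to T: a = 334400/(0.85 × 21.4 × 575) = 32.0 mm.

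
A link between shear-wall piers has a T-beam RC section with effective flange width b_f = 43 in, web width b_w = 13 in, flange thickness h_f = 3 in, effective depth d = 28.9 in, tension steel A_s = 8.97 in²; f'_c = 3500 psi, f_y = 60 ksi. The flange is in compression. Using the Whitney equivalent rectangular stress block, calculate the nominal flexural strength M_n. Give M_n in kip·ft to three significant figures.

M_n ≈ 1180 kip·ft

Tension: T = A_s f_y = 8.97 × 60 = 538.2 kips.
Try a within the flange: a = T/(0.85 f'_c b_f) = 538.2/(0.85 × 3.5 × 43) = 4.207 in.
a = 4.207 > h_f = 3 in: the block extends into the web. Split into flange-overhang and web parts.
C_f = 0.85 f'_c (b_f − b_w) h_f = 0.85 × 3.5 × (43 − 13) × 3 = 267.8 kips.
Remaining web compression depth: a_w = (T − C_f)/(0.85 f'_c b_w) = (538.2 − 267.8)/(0.85 × 3.5 × 13) = 6.992 in.
M_n = C_f(d − h_f/2) + (T − C_f)(d − a_w/2) = 267.8 × (28.9 − 1.5) + 270.4 × (28.9 − 3.496) = 7337.7 + 6869.2 = 14206.9 kip·in.
M_n = 14206.9/12 = 1183.91 kip·ft.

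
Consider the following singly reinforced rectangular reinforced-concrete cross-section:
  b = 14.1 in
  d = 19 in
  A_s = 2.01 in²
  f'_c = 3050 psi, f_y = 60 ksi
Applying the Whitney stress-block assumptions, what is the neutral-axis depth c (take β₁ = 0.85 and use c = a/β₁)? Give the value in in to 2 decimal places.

c ≈ 3.88 in

T = A_s f_y = 2.01 × 60 = 120.6 kips.
a = T/(0.85 f'_c b) = 120.6/(0.85 × 3.05 × 14.1) = 3.2992 in.
With β₁ = 0.85, c = a/β₁ = 3.2992/0.85 = 3.88 in.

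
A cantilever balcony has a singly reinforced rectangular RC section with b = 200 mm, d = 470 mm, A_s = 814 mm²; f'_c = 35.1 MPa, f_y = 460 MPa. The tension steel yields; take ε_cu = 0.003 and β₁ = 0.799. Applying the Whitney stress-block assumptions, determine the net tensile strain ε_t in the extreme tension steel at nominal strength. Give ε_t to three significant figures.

a = A_s f_y/(0.85 f'_c b) = 62.75 mm.
β₁ = 0.799, so c = a/β₁ = 62.75/0.799 = 78.54 mm.
From the linear strain diagram with ε_cu = 0.003: ε_t = 0.003 (d − c)/c = 0.003 × (470 − 78.54)/78.54 = 0.0150.
Since ε_t ≥ 0.005, the section is tension-controlled.

ε_t ≈ 0.0150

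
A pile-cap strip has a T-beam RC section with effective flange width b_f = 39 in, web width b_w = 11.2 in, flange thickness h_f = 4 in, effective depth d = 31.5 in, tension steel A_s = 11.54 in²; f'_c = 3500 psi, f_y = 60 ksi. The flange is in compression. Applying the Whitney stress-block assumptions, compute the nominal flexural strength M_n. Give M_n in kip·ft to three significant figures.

Tension: T = A_s f_y = 11.54 × 60 = 692.4 kips.
Try a within the flange: a = T/(0.85 f'_c b_f) = 692.4/(0.85 × 3.5 × 39) = 5.968 in.
a = 5.968 > h_f = 4 in: the block extends into the web. Split into flange-overhang and web parts.
C_f = 0.85 f'_c (b_f − b_w) h_f = 0.85 × 3.5 × (39 − 11.2) × 4 = 330.8 kips.
Remaining web compression depth: a_w = (T − C_f)/(0.85 f'_c b_w) = (692.4 − 330.8)/(0.85 × 3.5 × 11.2) = 10.852 in.
M_n = C_f(d − h_f/2) + (T − C_f)(d − a_w/2) = 330.8 × (31.5 − 2) + 361.6 × (31.5 − 5.426) = 9758.6 + 9428.4 = 19187.0 kip·in.
M_n = 19187.0/12 = 1598.92 kip·ft.

M_n ≈ 1600 kip·ft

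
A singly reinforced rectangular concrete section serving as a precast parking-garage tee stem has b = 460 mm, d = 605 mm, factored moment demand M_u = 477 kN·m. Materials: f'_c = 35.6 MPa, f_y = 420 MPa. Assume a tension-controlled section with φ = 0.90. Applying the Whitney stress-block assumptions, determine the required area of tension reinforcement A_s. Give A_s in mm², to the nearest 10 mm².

A_s ≈ 2210 mm²

M_n = M_u/φ = 477/0.90 = 530 kN·m.
With M_n = 0.85 f'_c a b (d − a/2), solve the quadratic for a:
a = d − √(d² − 2M_n/(0.85 f'_c b)) = 605 − √(605² − 2 × 530×10⁶/(0.85 × 35.6 × 460)) = 66.60 mm.
A_s = 0.85 f'_c a b / f_y = 0.85 × 35.6 × 66.60 × 460 / 420 = 2207.3 mm².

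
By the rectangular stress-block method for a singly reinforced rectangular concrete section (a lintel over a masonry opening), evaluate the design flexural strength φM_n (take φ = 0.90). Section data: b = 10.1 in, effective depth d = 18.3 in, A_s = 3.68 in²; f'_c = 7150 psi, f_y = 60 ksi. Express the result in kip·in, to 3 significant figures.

φM_n ≈ 3280 kip·in

T = A_s f_y = 3.68 × 60 = 220.8 kips.
a = T/(0.85 f'_c b) = 220.8/(0.85 × 7.15 × 10.1) = 3.597 in.
M_n = T(d − a/2) = 220.8 × (18.3 − 1.7985) = 3643.5 kip·in.
φM_n = 0.90 × 3643.5 = 3279.2 kip·in.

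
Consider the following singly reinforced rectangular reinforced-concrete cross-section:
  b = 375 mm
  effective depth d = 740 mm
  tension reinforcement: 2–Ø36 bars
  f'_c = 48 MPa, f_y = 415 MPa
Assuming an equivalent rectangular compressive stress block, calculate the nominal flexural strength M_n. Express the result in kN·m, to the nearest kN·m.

M_n ≈ 602 kN·m

A_s = 2 × 1018 = 2036 mm².
T = A_s f_y = 2036 × 415 = 844940 N = 844.94 kN.
From C = T: a = T/(0.85 f'_c b) = 844940/(0.85 × 48 × 375) = 55.22 mm.
M_n = T(d − a/2) = 844.94 kN × (740 − 27.61) mm = 601.93 kN·m.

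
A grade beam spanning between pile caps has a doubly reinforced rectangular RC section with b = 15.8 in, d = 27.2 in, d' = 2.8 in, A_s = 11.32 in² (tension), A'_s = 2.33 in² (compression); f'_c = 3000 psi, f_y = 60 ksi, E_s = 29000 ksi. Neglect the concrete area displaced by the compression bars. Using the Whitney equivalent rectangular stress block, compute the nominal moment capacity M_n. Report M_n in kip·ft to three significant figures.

M_n ≈ 1210 kip·ft

Assume both steels yield.
a = (A_s − A'_s) f_y/(0.85 f'_c b) = (11.32 − 2.33) × 60/(0.85 × 3 × 15.8) = 13.388 in.
c = a/β₁ = 13.388/0.85 = 15.751 in; ε'_s = 0.003(c − d')/c = 0.0025 ≥ ε_y = 0.0021, so the compression steel yields.
M_n = (A_s − A'_s) f_y (d − a/2) + A'_s f_y (d − d') = 539.4 × (27.2 − 6.694) + 139.8 × (27.2 − 2.8) = 11060.9 + 3411.1 = 14472.0 kip·in = 14472.0/12 = 1206.00 kip·ft.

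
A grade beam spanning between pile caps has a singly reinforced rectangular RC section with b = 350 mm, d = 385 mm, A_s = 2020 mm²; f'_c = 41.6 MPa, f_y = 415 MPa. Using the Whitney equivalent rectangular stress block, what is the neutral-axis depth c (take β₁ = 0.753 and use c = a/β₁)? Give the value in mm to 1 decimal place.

T = A_s f_y = 2020 × 415 = 838300 N = 838.3 kN.
Setting C = 0.85 f'_c a b equal to T: a = 838300/(0.85 × 41.6 × 350) = 67.736 mm.
With β₁ = 0.753, c = a/β₁ = 67.736/0.753 = 90.0 mm.

c ≈ 90.0 mm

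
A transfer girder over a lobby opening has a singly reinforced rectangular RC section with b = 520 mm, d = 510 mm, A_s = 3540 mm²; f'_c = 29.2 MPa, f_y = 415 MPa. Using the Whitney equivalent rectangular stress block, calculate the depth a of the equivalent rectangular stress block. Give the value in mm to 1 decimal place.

T = A_s f_y = 3540 × 415 = 1469100 N = 1469.1 kN.
Setting C = 0.85 f'_c a b equal to T: a = 1469100/(0.85 × 29.2 × 520) = 113.8 mm.

a ≈ 113.8 mm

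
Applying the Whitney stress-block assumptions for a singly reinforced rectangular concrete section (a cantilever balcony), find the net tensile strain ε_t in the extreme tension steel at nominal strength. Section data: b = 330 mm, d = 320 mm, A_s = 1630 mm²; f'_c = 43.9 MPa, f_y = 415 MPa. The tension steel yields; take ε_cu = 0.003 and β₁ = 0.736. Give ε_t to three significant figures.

a = A_s f_y/(0.85 f'_c b) = 54.93 mm.
β₁ = 0.736, so c = a/β₁ = 54.93/0.736 = 74.63 mm.
From the linear strain diagram with ε_cu = 0.003: ε_t = 0.003 (d − c)/c = 0.003 × (320 − 74.63)/74.63 = 0.00986.
Since ε_t ≥ 0.005, the section is tension-controlled.

ε_t ≈ 0.00986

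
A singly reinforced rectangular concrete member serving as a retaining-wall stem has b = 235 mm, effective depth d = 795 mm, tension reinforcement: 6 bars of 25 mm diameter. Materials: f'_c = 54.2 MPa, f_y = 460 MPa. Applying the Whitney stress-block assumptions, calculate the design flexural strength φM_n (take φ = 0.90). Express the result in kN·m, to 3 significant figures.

A_s = 6 × 491 = 2946 mm².
T = A_s f_y = 2946 × 460 = 1355160 N = 1355.16 kN.
From C = T: a = T/(0.85 f'_c b) = 1355160/(0.85 × 54.2 × 235) = 125.17 mm.
M_n = T(d − a/2) = 1355.16 kN × (795 − 62.585) mm = 992.54 kN·m.
φM_n = 0.90 × 992.54 = 893.29 kN·m.

φM_n ≈ 893 kN·m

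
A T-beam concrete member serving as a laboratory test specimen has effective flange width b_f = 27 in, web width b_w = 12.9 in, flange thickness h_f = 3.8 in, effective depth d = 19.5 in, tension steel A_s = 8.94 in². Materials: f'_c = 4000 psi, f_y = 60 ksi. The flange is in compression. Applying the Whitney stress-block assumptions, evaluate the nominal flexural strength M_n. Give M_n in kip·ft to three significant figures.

Tension: T = A_s f_y = 8.94 × 60 = 536.4 kips.
Try a within the flange: a = T/(0.85 f'_c b_f) = 536.4/(0.85 × 4 × 27) = 5.843 in.
a = 5.843 > h_f = 3.8 in: the block extends into the web. Split into flange-overhang and web parts.
C_f = 0.85 f'_c (b_f − b_w) h_f = 0.85 × 4 × (27 − 12.9) × 3.8 = 182.2 kips.
Remaining web compression depth: a_w = (T − C_f)/(0.85 f'_c b_w) = (536.4 − 182.2)/(0.85 × 4 × 12.9) = 8.076 in.
M_n = C_f(d − h_f/2) + (T − C_f)(d − a_w/2) = 182.2 × (19.5 − 1.9) + 354.2 × (19.5 − 4.038) = 3206.7 + 5476.6 = 8683.3 kip·in.
M_n = 8683.3/12 = 723.61 kip·ft.

M_n ≈ 724 kip·ft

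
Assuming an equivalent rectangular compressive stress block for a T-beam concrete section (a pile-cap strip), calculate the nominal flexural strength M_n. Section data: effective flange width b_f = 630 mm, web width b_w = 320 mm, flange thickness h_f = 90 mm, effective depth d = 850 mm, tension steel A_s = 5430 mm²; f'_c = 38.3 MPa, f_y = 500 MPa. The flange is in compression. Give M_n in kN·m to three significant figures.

M_n ≈ 2110 kN·m

Tension: T = A_s f_y = 5430 × 500 = 2715000 N.
Try a within the flange: a = T/(0.85 f'_c b_f) = 2715000/(0.85 × 38.3 × 630) = 132.38 mm.
a = 132.38 > h_f = 90 mm: the block extends into the web. Split into flange-overhang and web parts.
C_f = 0.85 f'_c (b_f − b_w) h_f = 0.85 × 38.3 × (630 − 320) × 90 = 908285 N.
Remaining web compression depth: a_w = (T − C_f)/(0.85 f'_c b_w) = (2715000 − 908285)/(0.85 × 38.3 × 320) = 173.43 mm.
M_n = C_f(d − h_f/2) + (T − C_f)(d − a_w/2) = 908285 × (850 − 45) + 1806715 × (850 − 86.715) = 731.17 + 1379.04 = 2110.21 × 10⁶ N·mm.
M_n = 2110.21 kN·m.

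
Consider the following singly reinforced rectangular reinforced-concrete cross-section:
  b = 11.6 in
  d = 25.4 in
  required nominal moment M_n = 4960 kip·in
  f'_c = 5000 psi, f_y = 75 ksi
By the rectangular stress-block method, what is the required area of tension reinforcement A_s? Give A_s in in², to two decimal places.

A_s ≈ 2.85 in²

From M_n = 0.85 f'_c a b (d − a/2):
a = d − √(d² − 2M_n/(0.85 f'_c b)) = 25.4 − √(25.4² − 2 × 4960/(0.85 × 5 × 11.6)) = 4.330 in.
A_s = 0.85 f'_c a b / f_y = 0.85 × 5 × 4.330 × 11.6 / 75 = 2.846 in².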